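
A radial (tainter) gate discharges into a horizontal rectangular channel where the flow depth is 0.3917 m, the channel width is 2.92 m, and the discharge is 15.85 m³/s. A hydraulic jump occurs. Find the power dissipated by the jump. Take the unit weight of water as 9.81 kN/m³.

P = 986.8 kW

q = Q/b = 15.85/2.92 = 5.428 m²/s; V₁ = q/y₁ = 13.86 m/s. Fr₁ = V₁/√(g·y₁) = 7.069.
Conjugate-depth relation: y₂/y₁ = ½[√(1 + 8Fr₁²) − 1] = ½[√400.81 − 1] = 9.510.
y₂ = 9.510 × 0.3917 = 3.725 m.
V₂ = q/y₂ = 5.428/3.725 = 1.457 m/s. E₁ = y₁ + V₁²/2g = 10.18 m; E₂ = y₂ + V₂²/2g = 3.833 m. ΔE = E₁ − E₂ = 6.346 m.
P = γ·Q·ΔE = 9.81 × 15.85 × 6.346 = 986.8 kW.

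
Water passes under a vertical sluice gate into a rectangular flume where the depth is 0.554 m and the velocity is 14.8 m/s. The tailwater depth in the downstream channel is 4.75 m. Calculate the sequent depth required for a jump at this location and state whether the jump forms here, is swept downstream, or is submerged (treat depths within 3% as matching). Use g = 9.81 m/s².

Fr₁ = V₁/√(g·y₁) = 14.8/√(9.81×0.554) = 6.35.
By Bélanger, y₂/y₁ = ½[√(1 + 8Fr₁²) − 1] = ½[√323.4 − 1] = 8.49.
y₂ = 8.49 × 0.554 = 4.70 m.
Tailwater y_tw = 4.75 m: y_tw ≈ y₂, so the jump forms here.

y₂ = 4.70 m; the jump forms here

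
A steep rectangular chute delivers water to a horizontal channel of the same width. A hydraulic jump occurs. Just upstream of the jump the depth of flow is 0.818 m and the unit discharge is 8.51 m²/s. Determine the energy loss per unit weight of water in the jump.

V₁ = q/y₁ = 8.51/0.818 = 10.4 m/s. Fr₁ = V₁/√(g·y₁) = 10.4/√(9.81×0.818) = 3.67.
Sequent-depth ratio: y₂/y₁ = ½[√(1 + 8Fr₁²) − 1] = ½[√108.9 − 1] = 4.72.
y₂ = 4.72 × 0.818 = 3.86 m.
Head loss: ΔE = (y₂ − y₁)³/(4y₁y₂) = (3.86 − 0.818)³/(4×0.818×3.86) = 28.1/12.6 = 2.23 m.

ΔE = 2.23 m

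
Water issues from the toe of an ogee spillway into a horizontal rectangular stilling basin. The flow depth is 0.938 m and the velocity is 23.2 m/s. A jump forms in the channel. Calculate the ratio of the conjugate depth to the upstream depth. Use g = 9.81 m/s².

Fr₁ = V₁/√(g·y₁) = 23.2/√(9.81×0.938) = 7.65.
Conjugate-depth relation: y₂/y₁ = ½[√(1 + 8Fr₁²) − 1] = ½[√468.9 − 1] = 10.3.

y₂/y₁ = 10.3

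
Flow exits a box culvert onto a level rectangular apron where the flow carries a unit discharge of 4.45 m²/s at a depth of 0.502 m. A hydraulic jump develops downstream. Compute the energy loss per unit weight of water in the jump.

V₁ = q/y₁ = 4.45/0.502 = 8.86 m/s. Fr₁ = V₁/√(g·y₁) = 8.86/√(9.81×0.502) = 3.99.
Conjugate-depth relation: y₂/y₁ = ½[√(1 + 8Fr₁²) − 1] = ½[√128.7 − 1] = 5.17.
y₂ = 5.17 × 0.502 = 2.60 m.
V₂ = q/y₂ = 4.45/2.60 = 1.71 m/s. E₁ = y₁ + V₁²/2g = 4.51 m; E₂ = y₂ + V₂²/2g = 2.75 m. ΔE = E₁ − E₂ = 1.76 m.

ΔE = 1.76 m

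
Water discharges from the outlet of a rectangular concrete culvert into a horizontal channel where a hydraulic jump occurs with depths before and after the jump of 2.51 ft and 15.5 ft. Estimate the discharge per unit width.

For a rectangular channel the momentum equation gives q² = ½·g·y₁·y₂·(y₁ + y₂) = ½×32.2×2.51×15.5×18.0 = 11281.
q = √11281 = 106 ft²/s.

q = 106 ft²/s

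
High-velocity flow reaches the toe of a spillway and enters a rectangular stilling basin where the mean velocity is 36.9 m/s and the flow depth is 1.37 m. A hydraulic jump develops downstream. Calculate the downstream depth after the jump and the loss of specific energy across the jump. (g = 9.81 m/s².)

Fr₁ = V₁/√(g·y₁) = 36.9/√(9.81×1.37) = 10.1.
Sequent-depth ratio: y₂/y₁ = ½[√(1 + 8Fr₁²) − 1] = ½[√811.5 − 1] = 13.7.
y₂ = 13.7 × 1.37 = 18.8 m.
q = V₁·y₁ = 36.9 × 1.37 = 50.6 m²/s. V₂ = q/y₂ = 50.6/18.8 = 2.68 m/s. E₁ = y₁ + V₁²/2g = 70.8 m; E₂ = y₂ + V₂²/2g = 19.2 m. ΔE = E₁ − E₂ = 51.6 m.

y₂ = 18.8 m; ΔE = 51.6 m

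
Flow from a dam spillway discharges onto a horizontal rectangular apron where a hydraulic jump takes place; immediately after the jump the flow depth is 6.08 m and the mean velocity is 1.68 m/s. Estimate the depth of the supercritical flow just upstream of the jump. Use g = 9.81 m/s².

Fr₂ = V₂/√(g·y₂) = 1.68/√(9.81×6.08) = 0.218.
From the momentum equation (using Fr₂), y₁/y₂ = ½[√(1 + 8Fr₂²) − 1] = ½[√1.379 − 1] = 0.0871.
y₁ = 0.0871 × 6.08 = 0.529 m.

y₁ = 0.529 m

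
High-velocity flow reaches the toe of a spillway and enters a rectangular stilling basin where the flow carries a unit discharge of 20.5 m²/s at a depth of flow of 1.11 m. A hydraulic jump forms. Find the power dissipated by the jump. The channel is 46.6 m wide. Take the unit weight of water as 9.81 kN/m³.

P = 93073 kW

V₁ = q/y₁ = 20.5/1.11 = 18.5 m/s. Fr₁ = V₁/√(g·y₁) = 18.5/√(9.81×1.11) = 5.60.
Conjugate-depth relation: y₂/y₁ = ½[√(1 + 8Fr₁²) − 1] = ½[√251.6 − 1] = 7.43.
y₂ = 7.43 × 1.11 = 8.25 m.
Head loss: ΔE = (y₂ − y₁)³/(4y₁y₂) = (8.25 − 1.11)³/(4×1.11×8.25) = 364/36.6 = 9.93 m.
Q = q·b = 20.5 × 46.6 = 955 m³/s. P = γ·Q·ΔE = 9.81 × 955 × 9.93 = 93073 kW.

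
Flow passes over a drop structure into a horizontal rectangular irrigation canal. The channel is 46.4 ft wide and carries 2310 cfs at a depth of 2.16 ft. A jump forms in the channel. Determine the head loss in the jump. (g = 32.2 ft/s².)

q = Q/b = 2310/46.4 = 49.8 ft²/s; V₁ = q/y₁ = 23.0 ft/s. Fr₁ = V₁/√(g·y₁) = 2.76.
Sequent-depth ratio: y₂/y₁ = ½[√(1 + 8Fr₁²) − 1] = ½[√62.10 − 1] = 3.44.
y₂ = 3.44 × 2.16 = 7.43 ft.
V₂ = q/y₂ = 49.8/7.43 = 6.70 ft/s. E₁ = y₁ + V₁²/2g = 10.4 ft; E₂ = y₂ + V₂²/2g = 8.13 ft. ΔE = E₁ − E₂ = 2.28 ft.

ΔE = 2.28 ft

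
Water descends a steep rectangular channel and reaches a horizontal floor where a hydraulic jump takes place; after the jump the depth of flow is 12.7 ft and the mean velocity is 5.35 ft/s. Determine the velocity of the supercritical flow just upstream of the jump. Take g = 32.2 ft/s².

Fr₂ = V₂/√(g·y₂) = 5.35/√(32.2×12.7) = 0.265.
Since the conjugate-depth ratio holds either way, y₁/y₂ = ½[√(1 + 8Fr₂²) − 1] = ½[√1.560 − 1] = 0.124.
y₁ = 0.124 × 12.7 = 1.58 ft.
V₁ = q/y₁ = 67.9/1.58 = 43.0 ft/s.

V₁ = 43.0 ft/s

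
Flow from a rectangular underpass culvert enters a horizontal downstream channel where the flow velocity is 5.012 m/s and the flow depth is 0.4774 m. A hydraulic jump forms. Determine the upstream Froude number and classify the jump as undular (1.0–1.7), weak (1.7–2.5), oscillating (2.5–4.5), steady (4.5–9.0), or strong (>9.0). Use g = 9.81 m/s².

Fr₁ = V₁/√(g·y₁) = 5.012/√(9.81×0.4774) = 2.316.
Fr₁ = 2.316 lies in the weak range.

Fr₁ = 2.316; weak jump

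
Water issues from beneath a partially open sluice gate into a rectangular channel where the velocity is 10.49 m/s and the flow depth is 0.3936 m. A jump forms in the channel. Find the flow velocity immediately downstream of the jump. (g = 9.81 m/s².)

Fr₁ = V₁/√(g·y₁) = 10.49/√(9.81×0.3936) = 5.338.
Bélanger equation: y₂/y₁ = ½[√(1 + 8Fr₁²) − 1] = ½[√228.99 − 1] = 7.066.
y₂ = 7.066 × 0.3936 = 2.781 m.
q = V₁·y₁ = 10.49 × 0.3936 = 4.129 m²/s.
V₂ = q/y₂ = 4.129/2.781 = 1.485 m/s.

V₂ = 1.485 m/s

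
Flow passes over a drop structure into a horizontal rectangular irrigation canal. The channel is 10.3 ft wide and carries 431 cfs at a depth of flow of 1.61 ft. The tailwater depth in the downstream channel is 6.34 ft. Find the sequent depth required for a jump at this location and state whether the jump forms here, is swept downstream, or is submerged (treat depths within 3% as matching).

y₂ = 7.45 ft; the jump is swept downstream

q = Q/b = 431/10.3 = 41.8 ft²/s; V₁ = q/y₁ = 26.0 ft/s. Fr₁ = V₁/√(g·y₁) = 3.61.
Sequent-depth ratio: y₂/y₁ = ½[√(1 + 8Fr₁²) − 1] = ½[√105.2 − 1] = 4.63.
y₂ = 4.63 × 1.61 = 7.45 ft.
Tailwater y_tw = 6.34 ft: y_tw < y₂, so the jump is swept downstream.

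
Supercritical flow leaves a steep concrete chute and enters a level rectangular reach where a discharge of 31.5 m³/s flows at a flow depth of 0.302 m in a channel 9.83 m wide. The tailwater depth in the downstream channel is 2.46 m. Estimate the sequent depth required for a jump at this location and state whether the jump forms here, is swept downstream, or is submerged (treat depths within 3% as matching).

q = Q/b = 31.5/9.83 = 3.20 m²/s; V₁ = q/y₁ = 10.6 m/s. Fr₁ = V₁/√(g·y₁) = 6.16.
By Bélanger, y₂/y₁ = ½[√(1 + 8Fr₁²) − 1] = ½[√305.0 − 1] = 8.23.
y₂ = 8.23 × 0.302 = 2.49 m.
Tailwater y_tw = 2.46 m: y_tw ≈ y₂, so the jump forms here.

y₂ = 2.49 m; the jump forms here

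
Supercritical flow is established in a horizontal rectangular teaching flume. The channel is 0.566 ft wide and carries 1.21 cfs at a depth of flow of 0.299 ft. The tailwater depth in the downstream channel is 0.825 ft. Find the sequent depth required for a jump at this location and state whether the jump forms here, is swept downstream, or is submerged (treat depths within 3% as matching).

q = Q/b = 1.21/0.566 = 2.14 ft²/s; V₁ = q/y₁ = 7.15 ft/s. Fr₁ = V₁/√(g·y₁) = 2.30.
From the momentum equation for a rectangular channel, y₂/y₁ = ½[√(1 + 8Fr₁²) − 1] = ½[√43.48 − 1] = 2.80.
y₂ = 2.80 × 0.299 = 0.836 ft.
Tailwater y_tw = 0.825 ft: y_tw ≈ y₂, so the jump forms here.

y₂ = 0.836 ft; the jump forms here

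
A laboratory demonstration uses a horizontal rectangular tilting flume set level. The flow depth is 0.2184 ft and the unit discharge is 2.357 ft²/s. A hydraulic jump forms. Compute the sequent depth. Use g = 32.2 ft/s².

V₁ = q/y₁ = 2.357/0.2184 = 10.79 ft/s. Fr₁ = V₁/√(g·y₁) = 10.79/√(32.2×0.2184) = 4.070.
Sequent-depth ratio: y₂/y₁ = ½[√(1 + 8Fr₁²) − 1] = ½[√133.49 − 1] = 5.277.
y₂ = 5.277 × 0.2184 = 1.152 ft.

y₂ = 1.152 ft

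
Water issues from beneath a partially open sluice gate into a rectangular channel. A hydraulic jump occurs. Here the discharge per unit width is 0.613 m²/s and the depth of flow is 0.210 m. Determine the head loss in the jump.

V₁ = q/y₁ = 0.613/0.210 = 2.92 m/s. Fr₁ = V₁/√(g·y₁) = 2.92/√(9.81×0.210) = 2.03.
By Bélanger, y₂/y₁ = ½[√(1 + 8Fr₁²) − 1] = ½[√34.09 − 1] = 2.42.
y₂ = 2.42 × 0.210 = 0.508 m.
V₂ = q/y₂ = 0.613/0.508 = 1.21 m/s. E₁ = y₁ + V₁²/2g = 0.644 m; E₂ = y₂ + V₂²/2g = 0.582 m. ΔE = E₁ − E₂ = 0.0620 m.

ΔE = 0.0620 m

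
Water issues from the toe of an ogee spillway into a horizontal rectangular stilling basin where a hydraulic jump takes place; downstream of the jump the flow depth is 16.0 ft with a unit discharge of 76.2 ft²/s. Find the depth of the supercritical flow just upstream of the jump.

y₁ = 1.30 ft

V₂ = q/y₂ = 76.2/16.0 = 4.76 ft/s; Fr₂ = V₂/√(g·y₂) = 0.210.
From the momentum equation (using Fr₂), y₁/y₂ = ½[√(1 + 8Fr₂²) − 1] = ½[√1.352 − 1] = 0.0814.
y₁ = 0.0814 × 16.0 = 1.30 ft.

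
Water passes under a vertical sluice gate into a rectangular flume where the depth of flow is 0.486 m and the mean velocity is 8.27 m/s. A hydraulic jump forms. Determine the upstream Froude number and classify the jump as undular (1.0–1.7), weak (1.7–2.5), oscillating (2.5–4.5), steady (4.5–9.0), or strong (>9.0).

Fr₁ = 3.79; oscillating jump

Fr₁ = V₁/√(g·y₁) = 8.27/√(9.81×0.486) = 3.79.
Fr₁ = 3.79 lies in the oscillating range.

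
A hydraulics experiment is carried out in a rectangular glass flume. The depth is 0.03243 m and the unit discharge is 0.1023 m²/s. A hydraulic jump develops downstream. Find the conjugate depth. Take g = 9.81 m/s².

y₂ = 0.2408 m

V₁ = q/y₁ = 0.1023/0.03243 = 3.154 m/s. Fr₁ = V₁/√(g·y₁) = 3.154/√(9.81×0.03243) = 5.593.
By Bélanger, y₂/y₁ = ½[√(1 + 8Fr₁²) − 1] = ½[√251.23 − 1] = 7.425.
y₂ = 7.425 × 0.03243 = 0.2408 m.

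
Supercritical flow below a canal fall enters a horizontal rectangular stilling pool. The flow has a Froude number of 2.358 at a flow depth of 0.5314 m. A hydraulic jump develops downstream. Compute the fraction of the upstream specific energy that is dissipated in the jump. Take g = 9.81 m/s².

Fr₁ = 2.358 (given).
Sequent-depth ratio: y₂/y₁ = ½[√(1 + 8Fr₁²) − 1] = ½[√45.481 − 1] = 2.872.
y₂ = 2.872 × 0.5314 = 1.526 m.
E₁ = y₁(1 + Fr₁²/2) = 0.5314×(1 + 2.358²/2) = 2.009 m. ΔE = (y₂ − y₁)³/(4y₁y₂) = 0.3035 m. ΔE/E₁ = 0.3035/2.009 = 0.151.

ΔE/E₁ = 0.151 (15.1%)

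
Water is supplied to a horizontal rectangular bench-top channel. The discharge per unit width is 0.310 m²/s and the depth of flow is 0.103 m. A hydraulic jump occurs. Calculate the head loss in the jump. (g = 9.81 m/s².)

ΔE = 0.144 m

V₁ = q/y₁ = 0.310/0.103 = 3.01 m/s. Fr₁ = V₁/√(g·y₁) = 3.01/√(9.81×0.103) = 2.99.
Conjugate-depth relation: y₂/y₁ = ½[√(1 + 8Fr₁²) − 1] = ½[√72.72 − 1] = 3.76.
y₂ = 3.76 × 0.103 = 0.388 m.
V₂ = q/y₂ = 0.310/0.388 = 0.800 m/s. E₁ = y₁ + V₁²/2g = 0.565 m; E₂ = y₂ + V₂²/2g = 0.420 m. ΔE = E₁ − E₂ = 0.144 m.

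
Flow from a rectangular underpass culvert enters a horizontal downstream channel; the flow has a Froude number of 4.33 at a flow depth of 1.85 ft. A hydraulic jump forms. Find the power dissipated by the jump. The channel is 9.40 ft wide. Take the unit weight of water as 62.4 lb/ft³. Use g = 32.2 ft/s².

Fr₁ = 4.33 (given).
From the momentum equation for a rectangular channel, y₂/y₁ = ½[√(1 + 8Fr₁²) − 1] = ½[√151.0 − 1] = 5.64.
y₂ = 5.64 × 1.85 = 10.4 ft.
V₁ = Fr₁·√(g·y₁) = 4.33×√(32.2×1.85) = 33.4 ft/s; q = V₁·y₁ = 61.8 ft²/s. V₂ = q/y₂ = 61.8/10.4 = 5.92 ft/s. E₁ = y₁ + V₁²/2g = 19.2 ft; E₂ = y₂ + V₂²/2g = 11.0 ft. ΔE = E₁ − E₂ = 8.21 ft.
Q = q·b = 61.8 × 9.40 = 581 cfs. P = γ·Q·ΔE/550 = 62.4 × 581 × 8.21 / 550 = 541 hp.

P = 541 hp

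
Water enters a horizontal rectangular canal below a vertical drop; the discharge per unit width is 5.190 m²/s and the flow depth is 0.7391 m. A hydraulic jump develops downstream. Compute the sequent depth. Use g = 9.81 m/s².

V₁ = q/y₁ = 5.190/0.7391 = 7.022 m/s. Fr₁ = V₁/√(g·y₁) = 7.022/√(9.81×0.7391) = 2.608.
Conjugate-depth relation: y₂/y₁ = ½[√(1 + 8Fr₁²) − 1] = ½[√55.406 − 1] = 3.222.
y₂ = 3.222 × 0.7391 = 2.381 m.

y₂ = 2.381 m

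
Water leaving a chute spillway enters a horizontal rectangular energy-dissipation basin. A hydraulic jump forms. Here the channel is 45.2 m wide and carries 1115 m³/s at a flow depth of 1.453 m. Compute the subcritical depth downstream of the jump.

q = Q/b = 1115/45.2 = 24.67 m²/s; V₁ = q/y₁ = 16.98 m/s. Fr₁ = V₁/√(g·y₁) = 4.497.
From the momentum equation for a rectangular channel, y₂/y₁ = ½[√(1 + 8Fr₁²) − 1] = ½[√162.77 − 1] = 5.879.
y₂ = 5.879 × 1.453 = 8.542 m.

y₂ = 8.542 m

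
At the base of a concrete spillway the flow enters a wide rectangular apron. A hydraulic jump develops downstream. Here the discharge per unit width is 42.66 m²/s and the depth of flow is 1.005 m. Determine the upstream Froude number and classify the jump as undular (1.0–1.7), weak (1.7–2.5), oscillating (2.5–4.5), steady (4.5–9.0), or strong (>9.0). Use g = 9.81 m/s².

V₁ = q/y₁ = 42.66/1.005 = 42.45 m/s. Fr₁ = V₁/√(g·y₁) = 42.45/√(9.81×1.005) = 13.52.
Fr₁ = 13.52 lies in the strong range.

Fr₁ = 13.52; strong jump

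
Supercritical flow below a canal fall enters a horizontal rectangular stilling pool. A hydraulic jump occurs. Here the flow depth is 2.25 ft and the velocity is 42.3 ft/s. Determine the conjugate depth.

Fr₁ = V₁/√(g·y₁) = 42.3/√(32.2×2.25) = 4.97.
By Bélanger, y₂/y₁ = ½[√(1 + 8Fr₁²) − 1] = ½[√198.6 − 1] = 6.55.
y₂ = 6.55 × 2.25 = 14.7 ft.

y₂ = 14.7 ft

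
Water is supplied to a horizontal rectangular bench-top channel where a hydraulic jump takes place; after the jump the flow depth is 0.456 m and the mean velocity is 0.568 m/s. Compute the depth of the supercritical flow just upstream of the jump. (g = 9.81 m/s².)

Fr₂ = V₂/√(g·y₂) = 0.568/√(9.81×0.456) = 0.269.
Applying the sequent-depth relation in reverse, y₁/y₂ = ½[√(1 + 8Fr₂²) − 1] = ½[√1.577 − 1] = 0.128.
y₁ = 0.128 × 0.456 = 0.0583 m.

y₁ = 0.0583 m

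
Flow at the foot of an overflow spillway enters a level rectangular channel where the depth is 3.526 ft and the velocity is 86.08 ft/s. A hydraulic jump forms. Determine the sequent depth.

y₂ = 38.56 ft

Fr₁ = V₁/√(g·y₁) = 86.08/√(32.2×3.526) = 8.079.
Conjugate-depth relation: y₂/y₁ = ½[√(1 + 8Fr₁²) − 1] = ½[√523.10 − 1] = 10.94.
y₂ = 10.94 × 3.526 = 38.56 ft.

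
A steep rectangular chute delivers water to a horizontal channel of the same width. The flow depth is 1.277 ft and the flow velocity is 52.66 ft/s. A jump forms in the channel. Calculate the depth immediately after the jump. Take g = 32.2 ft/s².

y₂ = 14.21 ft

Fr₁ = V₁/√(g·y₁) = 52.66/√(32.2×1.277) = 8.212.
From the momentum equation for a rectangular channel, y₂/y₁ = ½[√(1 + 8Fr₁²) − 1] = ½[√540.52 − 1] = 11.12.
y₂ = 11.12 × 1.277 = 14.21 ft.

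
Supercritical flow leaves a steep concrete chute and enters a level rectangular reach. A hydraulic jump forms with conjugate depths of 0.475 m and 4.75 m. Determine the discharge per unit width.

q = 7.60 m²/s

For a rectangular channel the momentum equation gives q² = ½·g·y₁·y₂·(y₁ + y₂) = ½×9.81×0.475×4.75×5.22 = 57.8.
q = √57.8 = 7.60 m²/s.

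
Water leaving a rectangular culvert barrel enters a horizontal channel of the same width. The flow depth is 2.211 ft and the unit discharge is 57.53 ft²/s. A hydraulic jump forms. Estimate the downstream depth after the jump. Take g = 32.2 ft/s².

V₁ = q/y₁ = 57.53/2.211 = 26.02 ft/s. Fr₁ = V₁/√(g·y₁) = 26.02/√(32.2×2.211) = 3.084.
From the momentum equation for a rectangular channel, y₂/y₁ = ½[√(1 + 8Fr₁²) − 1] = ½[√77.078 − 1] = 3.890.
y₂ = 3.890 × 2.211 = 8.600 ft.

y₂ = 8.600 ft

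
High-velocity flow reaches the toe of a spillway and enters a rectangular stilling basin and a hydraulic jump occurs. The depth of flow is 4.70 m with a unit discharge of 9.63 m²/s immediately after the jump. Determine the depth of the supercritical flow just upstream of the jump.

y₁ = 0.740 m

V₂ = q/y₂ = 9.63/4.70 = 2.05 m/s; Fr₂ = V₂/√(g·y₂) = 0.302.
Applying the sequent-depth relation in reverse, y₁/y₂ = ½[√(1 + 8Fr₂²) − 1] = ½[√1.728 − 1] = 0.157.
y₁ = 0.157 × 4.70 = 0.740 m.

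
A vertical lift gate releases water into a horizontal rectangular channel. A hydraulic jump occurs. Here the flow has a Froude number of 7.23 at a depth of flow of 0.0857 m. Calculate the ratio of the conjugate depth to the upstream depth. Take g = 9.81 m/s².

Fr₁ = 7.23 (given).
From the momentum equation for a rectangular channel, y₂/y₁ = ½[√(1 + 8Fr₁²) − 1] = ½[√419.2 − 1] = 9.74.

y₂/y₁ = 9.74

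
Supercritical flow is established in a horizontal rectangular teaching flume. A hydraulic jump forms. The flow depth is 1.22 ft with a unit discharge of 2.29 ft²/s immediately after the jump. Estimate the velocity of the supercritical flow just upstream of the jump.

V₁ = 12.1 ft/s

V₂ = q/y₂ = 2.29/1.22 = 1.88 ft/s; Fr₂ = V₂/√(g·y₂) = 0.299.
Since the conjugate-depth ratio holds either way, y₁/y₂ = ½[√(1 + 8Fr₂²) − 1] = ½[√1.718 − 1] = 0.155.
y₁ = 0.155 × 1.22 = 0.189 ft.
V₁ = q/y₁ = 2.29/0.189 = 12.1 ft/s.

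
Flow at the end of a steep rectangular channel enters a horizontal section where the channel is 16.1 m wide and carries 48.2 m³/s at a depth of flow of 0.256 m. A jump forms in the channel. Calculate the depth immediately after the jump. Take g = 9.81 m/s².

y₂ = 2.55 m

q = Q/b = 48.2/16.1 = 2.99 m²/s; V₁ = q/y₁ = 11.7 m/s. Fr₁ = V₁/√(g·y₁) = 7.38.
From the momentum equation for a rectangular channel, y₂/y₁ = ½[√(1 + 8Fr₁²) − 1] = ½[√436.7 − 1] = 9.95.
y₂ = 9.95 × 0.256 = 2.55 m.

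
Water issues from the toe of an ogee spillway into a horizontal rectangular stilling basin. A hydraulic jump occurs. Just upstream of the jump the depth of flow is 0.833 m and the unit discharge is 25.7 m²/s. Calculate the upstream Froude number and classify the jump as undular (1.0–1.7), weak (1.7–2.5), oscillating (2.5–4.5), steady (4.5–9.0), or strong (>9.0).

Fr₁ = 10.8; strong jump

V₁ = q/y₁ = 25.7/0.833 = 30.9 m/s. Fr₁ = V₁/√(g·y₁) = 30.9/√(9.81×0.833) = 10.8.
Fr₁ = 10.8 lies in the strong range.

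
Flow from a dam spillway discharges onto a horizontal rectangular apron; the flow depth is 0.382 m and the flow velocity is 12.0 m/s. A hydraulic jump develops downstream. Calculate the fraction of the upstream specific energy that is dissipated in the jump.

ΔE/E₁ = 0.576 (57.6%)

Fr₁ = V₁/√(g·y₁) = 12.0/√(9.81×0.382) = 6.20.
From the momentum equation for a rectangular channel, y₂/y₁ = ½[√(1 + 8Fr₁²) − 1] = ½[√308.4 − 1] = 8.28.
y₂ = 8.28 × 0.382 = 3.16 m.
E₁ = y₁ + V₁²/2g = 7.72 m. ΔE = (y₂ − y₁)³/(4y₁y₂) = 4.45 m. ΔE/E₁ = 4.45/7.72 = 0.576.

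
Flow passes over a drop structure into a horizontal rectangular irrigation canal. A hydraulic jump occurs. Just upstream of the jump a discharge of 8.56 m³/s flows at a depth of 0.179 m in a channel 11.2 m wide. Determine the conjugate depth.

q = Q/b = 8.56/11.2 = 0.764 m²/s; V₁ = q/y₁ = 4.27 m/s. Fr₁ = V₁/√(g·y₁) = 3.22.
Bélanger equation: y₂/y₁ = ½[√(1 + 8Fr₁²) − 1] = ½[√84.06 − 1] = 4.08.
y₂ = 4.08 × 0.179 = 0.731 m.

y₂ = 0.731 m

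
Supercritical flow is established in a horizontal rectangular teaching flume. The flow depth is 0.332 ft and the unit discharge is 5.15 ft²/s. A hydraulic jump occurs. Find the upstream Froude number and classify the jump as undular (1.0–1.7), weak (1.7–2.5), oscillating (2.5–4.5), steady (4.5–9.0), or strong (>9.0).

V₁ = q/y₁ = 5.15/0.332 = 15.5 ft/s. Fr₁ = V₁/√(g·y₁) = 15.5/√(32.2×0.332) = 4.74.
Fr₁ = 4.74 lies in the steady range.

Fr₁ = 4.74; steady jump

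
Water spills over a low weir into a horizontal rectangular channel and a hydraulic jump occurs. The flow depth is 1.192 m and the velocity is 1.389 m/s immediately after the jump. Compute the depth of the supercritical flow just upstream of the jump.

Fr₂ = V₂/√(g·y₂) = 1.389/√(9.81×1.192) = 0.4062.
Since the conjugate-depth ratio holds either way, y₁/y₂ = ½[√(1 + 8Fr₂²) − 1] = ½[√2.3199 − 1] = 0.2616.
y₁ = 0.2616 × 1.192 = 0.3118 m.

y₁ = 0.3118 m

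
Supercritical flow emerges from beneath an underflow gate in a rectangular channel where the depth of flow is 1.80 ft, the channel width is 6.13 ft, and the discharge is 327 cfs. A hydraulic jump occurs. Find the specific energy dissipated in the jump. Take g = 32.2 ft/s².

ΔE = 5.85 ft

q = Q/b = 327/6.13 = 53.3 ft²/s; V₁ = q/y₁ = 29.6 ft/s. Fr₁ = V₁/√(g·y₁) = 3.89.
From the momentum equation for a rectangular channel, y₂/y₁ = ½[√(1 + 8Fr₁²) − 1] = ½[√122.2 − 1] = 5.03.
y₂ = 5.03 × 1.80 = 9.05 ft.
Head loss: ΔE = (y₂ − y₁)³/(4y₁y₂) = (9.05 − 1.80)³/(4×1.80×9.05) = 381/65.2 = 5.85 ft.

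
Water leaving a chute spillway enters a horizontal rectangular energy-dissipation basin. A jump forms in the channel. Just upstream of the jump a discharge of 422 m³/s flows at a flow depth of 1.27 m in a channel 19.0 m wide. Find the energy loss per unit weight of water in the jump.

ΔE = 8.21 m

q = Q/b = 422/19.0 = 22.2 m²/s; V₁ = q/y₁ = 17.5 m/s. Fr₁ = V₁/√(g·y₁) = 4.95.
By Bélanger, y₂/y₁ = ½[√(1 + 8Fr₁²) − 1] = ½[√197.4 − 1] = 6.52.
y₂ = 6.52 × 1.27 = 8.29 m.
Head loss: ΔE = (y₂ − y₁)³/(4y₁y₂) = (8.29 − 1.27)³/(4×1.27×8.29) = 345/42.1 = 8.21 m.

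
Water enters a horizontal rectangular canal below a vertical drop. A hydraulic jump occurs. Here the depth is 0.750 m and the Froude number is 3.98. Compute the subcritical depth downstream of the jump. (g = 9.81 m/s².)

y₂ = 3.86 m

Fr₁ = 3.98 (given).
From the momentum equation for a rectangular channel, y₂/y₁ = ½[√(1 + 8Fr₁²) − 1] = ½[√127.7 − 1] = 5.15.
y₂ = 5.15 × 0.750 = 3.86 m.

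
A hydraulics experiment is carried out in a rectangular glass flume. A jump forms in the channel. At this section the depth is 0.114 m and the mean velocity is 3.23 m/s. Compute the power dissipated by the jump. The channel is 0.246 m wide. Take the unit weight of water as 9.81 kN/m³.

P = 0.152 kW

Fr₁ = V₁/√(g·y₁) = 3.23/√(9.81×0.114) = 3.05.
By Bélanger, y₂/y₁ = ½[√(1 + 8Fr₁²) − 1] = ½[√75.63 − 1] = 3.85.
y₂ = 3.85 × 0.114 = 0.439 m.
q = V₁·y₁ = 3.23 × 0.114 = 0.368 m²/s. V₂ = q/y₂ = 0.368/0.439 = 0.839 m/s. E₁ = y₁ + V₁²/2g = 0.646 m; E₂ = y₂ + V₂²/2g = 0.475 m. ΔE = E₁ − E₂ = 0.171 m.
Q = q·b = 0.368 × 0.246 = 0.0906 m³/s. P = γ·Q·ΔE = 9.81 × 0.0906 × 0.171 = 0.152 kW.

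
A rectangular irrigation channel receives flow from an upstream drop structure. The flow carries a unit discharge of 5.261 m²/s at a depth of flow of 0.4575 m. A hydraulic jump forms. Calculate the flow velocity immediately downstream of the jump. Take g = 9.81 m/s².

V₂ = 1.599 m/s

V₁ = q/y₁ = 5.261/0.4575 = 11.50 m/s. Fr₁ = V₁/√(g·y₁) = 11.50/√(9.81×0.4575) = 5.428.
Sequent-depth ratio: y₂/y₁ = ½[√(1 + 8Fr₁²) − 1] = ½[√236.71 − 1] = 7.193.
y₂ = 7.193 × 0.4575 = 3.291 m.
V₂ = q/y₂ = 5.261/3.291 = 1.599 m/s.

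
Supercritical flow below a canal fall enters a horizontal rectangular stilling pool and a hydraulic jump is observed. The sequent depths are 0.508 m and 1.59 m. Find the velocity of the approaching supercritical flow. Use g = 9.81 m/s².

V₁ = 5.68 m/s

For a rectangular channel the momentum equation gives q² = ½·g·y₁·y₂·(y₁ + y₂) = ½×9.81×0.508×1.59×2.10 = 8.31.
q = √8.31 = 2.88 m²/s.
V₁ = q/y₁ = 2.88/0.508 = 5.68 m/s.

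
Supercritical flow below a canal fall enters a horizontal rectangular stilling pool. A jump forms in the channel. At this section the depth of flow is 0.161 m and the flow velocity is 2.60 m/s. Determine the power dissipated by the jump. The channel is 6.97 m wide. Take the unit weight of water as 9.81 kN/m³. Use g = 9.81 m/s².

Fr₁ = V₁/√(g·y₁) = 2.60/√(9.81×0.161) = 2.07.
Bélanger equation: y₂/y₁ = ½[√(1 + 8Fr₁²) − 1] = ½[√35.24 − 1] = 2.47.
y₂ = 2.47 × 0.161 = 0.397 m.
q = V₁·y₁ = 2.60 × 0.161 = 0.419 m²/s. V₂ = q/y₂ = 0.419/0.397 = 1.05 m/s. E₁ = y₁ + V₁²/2g = 0.506 m; E₂ = y₂ + V₂²/2g = 0.454 m. ΔE = E₁ − E₂ = 0.0516 m.
Q = q·b = 0.419 × 6.97 = 2.92 m³/s. P = γ·Q·ΔE = 9.81 × 2.92 × 0.0516 = 1.48 kW.

P = 1.48 kW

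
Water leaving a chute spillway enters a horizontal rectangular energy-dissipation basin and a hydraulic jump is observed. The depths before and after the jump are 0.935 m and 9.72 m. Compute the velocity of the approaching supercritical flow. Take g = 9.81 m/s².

For a rectangular channel the momentum equation gives q² = ½·g·y₁·y₂·(y₁ + y₂) = ½×9.81×0.935×9.72×10.7 = 475.
q = √475 = 21.8 m²/s.
V₁ = q/y₁ = 21.8/0.935 = 23.3 m/s.

V₁ = 23.3 m/s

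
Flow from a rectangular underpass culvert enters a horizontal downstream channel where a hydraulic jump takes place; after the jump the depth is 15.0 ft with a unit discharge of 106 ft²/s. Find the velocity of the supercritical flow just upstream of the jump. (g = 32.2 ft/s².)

V₂ = q/y₂ = 106/15.0 = 7.07 ft/s; Fr₂ = V₂/√(g·y₂) = 0.322.
From the momentum equation (using Fr₂), y₁/y₂ = ½[√(1 + 8Fr₂²) − 1] = ½[√1.827 − 1] = 0.176.
y₁ = 0.176 × 15.0 = 2.64 ft.
V₁ = q/y₁ = 106/2.64 = 40.2 ft/s.

V₁ = 40.2 ft/s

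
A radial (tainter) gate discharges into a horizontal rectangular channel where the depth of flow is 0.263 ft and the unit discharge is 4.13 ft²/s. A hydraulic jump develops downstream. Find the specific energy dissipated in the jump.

ΔE = 2.14 ft

V₁ = q/y₁ = 4.13/0.263 = 15.7 ft/s. Fr₁ = V₁/√(g·y₁) = 15.7/√(32.2×0.263) = 5.40.
From the momentum equation for a rectangular channel, y₂/y₁ = ½[√(1 + 8Fr₁²) − 1] = ½[√234.0 − 1] = 7.15.
y₂ = 7.15 × 0.263 = 1.88 ft.
Head loss: ΔE = (y₂ − y₁)³/(4y₁y₂) = (1.88 − 0.263)³/(4×0.263×1.88) = 4.23/1.98 = 2.14 ft.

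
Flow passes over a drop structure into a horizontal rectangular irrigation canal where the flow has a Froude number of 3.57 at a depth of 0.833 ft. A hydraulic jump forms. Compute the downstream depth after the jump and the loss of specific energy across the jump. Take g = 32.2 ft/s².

y₂ = 3.81 ft; ΔE = 2.08 ft

Fr₁ = 3.57 (given).
By Bélanger, y₂/y₁ = ½[√(1 + 8Fr₁²) − 1] = ½[√103.0 − 1] = 4.57.
y₂ = 4.57 × 0.833 = 3.81 ft.
V₁ = Fr₁·√(g·y₁) = 3.57×√(32.2×0.833) = 18.5 ft/s; q = V₁·y₁ = 15.4 ft²/s. V₂ = q/y₂ = 15.4/3.81 = 4.04 ft/s. E₁ = y₁ + V₁²/2g = 6.14 ft; E₂ = y₂ + V₂²/2g = 4.06 ft. ΔE = E₁ − E₂ = 2.08 ft.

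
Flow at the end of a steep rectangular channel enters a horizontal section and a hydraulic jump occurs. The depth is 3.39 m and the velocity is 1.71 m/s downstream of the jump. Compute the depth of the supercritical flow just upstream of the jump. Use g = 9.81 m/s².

y₁ = 0.517 m

Fr₂ = V₂/√(g·y₂) = 1.71/√(9.81×3.39) = 0.297.
The Bélanger relation is symmetric: y₁/y₂ = ½[√(1 + 8Fr₂²) − 1] = ½[√1.703 − 1] = 0.153.
y₁ = 0.153 × 3.39 = 0.517 m.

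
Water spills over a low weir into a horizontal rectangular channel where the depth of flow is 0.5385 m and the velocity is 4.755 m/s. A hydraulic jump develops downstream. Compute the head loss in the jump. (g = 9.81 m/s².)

Fr₁ = V₁/√(g·y₁) = 4.755/√(9.81×0.5385) = 2.069.
Sequent-depth ratio: y₂/y₁ = ½[√(1 + 8Fr₁²) − 1] = ½[√35.240 − 1] = 2.468.
y₂ = 2.468 × 0.5385 = 1.329 m.
q = V₁·y₁ = 4.755 × 0.5385 = 2.561 m²/s. V₂ = q/y₂ = 2.561/1.329 = 1.927 m/s. E₁ = y₁ + V₁²/2g = 1.691 m; E₂ = y₂ + V₂²/2g = 1.518 m. ΔE = E₁ − E₂ = 0.1726 m.

ΔE = 0.1726 m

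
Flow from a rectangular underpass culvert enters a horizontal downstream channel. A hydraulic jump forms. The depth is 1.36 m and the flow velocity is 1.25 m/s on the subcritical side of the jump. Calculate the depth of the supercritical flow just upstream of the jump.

Fr₂ = V₂/√(g·y₂) = 1.25/√(9.81×1.36) = 0.342.
From the momentum equation (using Fr₂), y₁/y₂ = ½[√(1 + 8Fr₂²) − 1] = ½[√1.937 − 1] = 0.196.
y₁ = 0.196 × 1.36 = 0.266 m.

y₁ = 0.266 m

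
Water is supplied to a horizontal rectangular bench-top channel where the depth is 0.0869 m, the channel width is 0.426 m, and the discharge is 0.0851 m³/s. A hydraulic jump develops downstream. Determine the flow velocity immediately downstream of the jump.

V₂ = 0.752 m/s

q = Q/b = 0.0851/0.426 = 0.200 m²/s; V₁ = q/y₁ = 2.30 m/s. Fr₁ = V₁/√(g·y₁) = 2.49.
Bélanger equation: y₂/y₁ = ½[√(1 + 8Fr₁²) − 1] = ½[√50.59 − 1] = 3.06.
y₂ = 3.06 × 0.0869 = 0.266 m.
V₂ = q/y₂ = 0.200/0.266 = 0.752 m/s.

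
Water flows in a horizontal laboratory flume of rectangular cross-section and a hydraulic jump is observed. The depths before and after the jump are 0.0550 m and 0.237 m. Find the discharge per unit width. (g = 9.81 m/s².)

q = 0.137 m²/s

For a rectangular channel the momentum equation gives q² = ½·g·y₁·y₂·(y₁ + y₂) = ½×9.81×0.0550×0.237×0.292 = 0.0187.
q = √0.0187 = 0.137 m²/s.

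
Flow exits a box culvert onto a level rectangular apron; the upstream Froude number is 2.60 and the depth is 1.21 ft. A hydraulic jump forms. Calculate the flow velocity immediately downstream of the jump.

Fr₁ = 2.60 (given).
By Bélanger, y₂/y₁ = ½[√(1 + 8Fr₁²) − 1] = ½[√55.08 − 1] = 3.21.
y₂ = 3.21 × 1.21 = 3.89 ft.
V₁ = Fr₁·√(g·y₁) = 2.60×√(32.2×1.21) = 16.2 ft/s; q = V₁·y₁ = 19.6 ft²/s.
V₂ = q/y₂ = 19.6/3.89 = 5.05 ft/s.

V₂ = 5.05 ft/s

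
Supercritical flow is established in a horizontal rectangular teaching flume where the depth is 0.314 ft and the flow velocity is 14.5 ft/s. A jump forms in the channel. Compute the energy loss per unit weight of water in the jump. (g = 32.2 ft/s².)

ΔE = 1.61 ft

Fr₁ = V₁/√(g·y₁) = 14.5/√(32.2×0.314) = 4.56.
Conjugate-depth relation: y₂/y₁ = ½[√(1 + 8Fr₁²) − 1] = ½[√167.4 − 1] = 5.97.
y₂ = 5.97 × 0.314 = 1.87 ft.
Head loss: ΔE = (y₂ − y₁)³/(4y₁y₂) = (1.87 − 0.314)³/(4×0.314×1.87) = 3.80/2.35 = 1.61 ft.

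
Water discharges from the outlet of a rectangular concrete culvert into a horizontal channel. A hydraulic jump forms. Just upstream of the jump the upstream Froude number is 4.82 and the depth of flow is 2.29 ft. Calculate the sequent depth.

Fr₁ = 4.82 (given).
By Bélanger, y₂/y₁ = ½[√(1 + 8Fr₁²) − 1] = ½[√186.9 − 1] = 6.33.
y₂ = 6.33 × 2.29 = 14.5 ft.

y₂ = 14.5 ft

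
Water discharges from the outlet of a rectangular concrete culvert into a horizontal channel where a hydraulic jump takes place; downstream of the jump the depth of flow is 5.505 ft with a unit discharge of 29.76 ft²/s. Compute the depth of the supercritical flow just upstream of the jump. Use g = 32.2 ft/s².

V₂ = q/y₂ = 29.76/5.505 = 5.406 ft/s; Fr₂ = V₂/√(g·y₂) = 0.4060.
From the momentum equation (using Fr₂), y₁/y₂ = ½[√(1 + 8Fr₂²) − 1] = ½[√2.3189 − 1] = 0.2614.
y₁ = 0.2614 × 5.505 = 1.439 ft.

y₁ = 1.439 ft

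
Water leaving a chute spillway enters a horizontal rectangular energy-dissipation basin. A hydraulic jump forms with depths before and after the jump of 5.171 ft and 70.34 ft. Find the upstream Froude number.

For a rectangular channel the momentum equation gives q² = ½·g·y₁·y₂·(y₁ + y₂) = ½×32.2×5.171×70.34×75.51 = 442194.
q = √442194 = 665.0 ft²/s.
V₁ = q/y₁ = 128.6 ft/s; Fr₁ = V₁/√(g·y₁) = 9.966.

Fr₁ = 9.966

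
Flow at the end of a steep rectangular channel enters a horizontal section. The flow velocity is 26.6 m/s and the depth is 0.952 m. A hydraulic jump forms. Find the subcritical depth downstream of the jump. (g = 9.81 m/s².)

Fr₁ = V₁/√(g·y₁) = 26.6/√(9.81×0.952) = 8.70.
From the momentum equation for a rectangular channel, y₂/y₁ = ½[√(1 + 8Fr₁²) − 1] = ½[√607.1 − 1] = 11.8.
y₂ = 11.8 × 0.952 = 11.3 m.

y₂ = 11.3 m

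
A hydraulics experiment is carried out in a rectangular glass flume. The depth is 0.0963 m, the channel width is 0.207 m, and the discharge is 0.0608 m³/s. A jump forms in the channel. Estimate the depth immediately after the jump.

y₂ = 0.382 m

q = Q/b = 0.0608/0.207 = 0.294 m²/s; V₁ = q/y₁ = 3.05 m/s. Fr₁ = V₁/√(g·y₁) = 3.14.
Conjugate-depth relation: y₂/y₁ = ½[√(1 + 8Fr₁²) − 1] = ½[√79.78 − 1] = 3.97.
y₂ = 3.97 × 0.0963 = 0.382 m.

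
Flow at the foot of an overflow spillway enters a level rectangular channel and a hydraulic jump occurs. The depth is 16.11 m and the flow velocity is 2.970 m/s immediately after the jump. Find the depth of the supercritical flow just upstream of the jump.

y₁ = 1.633 m

Fr₂ = V₂/√(g·y₂) = 2.970/√(9.81×16.11) = 0.2363.
Since the conjugate-depth ratio holds either way, y₁/y₂ = ½[√(1 + 8Fr₂²) − 1] = ½[√1.4465 − 1] = 0.1014.
y₁ = 0.1014 × 16.11 = 1.633 m.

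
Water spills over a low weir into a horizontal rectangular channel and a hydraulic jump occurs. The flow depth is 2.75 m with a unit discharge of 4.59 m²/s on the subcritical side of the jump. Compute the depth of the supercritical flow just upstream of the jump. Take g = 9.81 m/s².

y₁ = 0.483 m

V₂ = q/y₂ = 4.59/2.75 = 1.67 m/s; Fr₂ = V₂/√(g·y₂) = 0.321.
Since the conjugate-depth ratio holds either way, y₁/y₂ = ½[√(1 + 8Fr₂²) − 1] = ½[√1.826 − 1] = 0.176.
y₁ = 0.176 × 2.75 = 0.483 m.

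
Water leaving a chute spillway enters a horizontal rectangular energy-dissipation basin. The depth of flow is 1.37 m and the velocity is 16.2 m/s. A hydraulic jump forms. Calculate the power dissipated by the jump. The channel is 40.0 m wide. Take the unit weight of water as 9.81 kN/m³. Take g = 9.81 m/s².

P = 56088 kW

Fr₁ = V₁/√(g·y₁) = 16.2/√(9.81×1.37) = 4.42.
Conjugate-depth relation: y₂/y₁ = ½[√(1 + 8Fr₁²) − 1] = ½[√157.2 − 1] = 5.77.
y₂ = 5.77 × 1.37 = 7.90 m.
Head loss: ΔE = (y₂ − y₁)³/(4y₁y₂) = (7.90 − 1.37)³/(4×1.37×7.90) = 279/43.3 = 6.44 m.
q = V₁·y₁ = 16.2 × 1.37 = 22.2 m²/s. Q = q·b = 22.2 × 40.0 = 888 m³/s. P = γ·Q·ΔE = 9.81 × 888 × 6.44 = 56088 kW.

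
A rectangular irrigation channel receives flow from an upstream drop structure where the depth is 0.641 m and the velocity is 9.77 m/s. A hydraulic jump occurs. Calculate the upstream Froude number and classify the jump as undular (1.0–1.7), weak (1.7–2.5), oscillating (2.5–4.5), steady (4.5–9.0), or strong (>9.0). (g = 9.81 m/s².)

Fr₁ = V₁/√(g·y₁) = 9.77/√(9.81×0.641) = 3.90.
Fr₁ = 3.90 lies in the oscillating range.

Fr₁ = 3.90; oscillating jump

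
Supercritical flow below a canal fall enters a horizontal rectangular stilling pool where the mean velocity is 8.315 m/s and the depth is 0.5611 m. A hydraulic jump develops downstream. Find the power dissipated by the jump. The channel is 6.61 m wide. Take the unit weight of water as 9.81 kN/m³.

Fr₁ = V₁/√(g·y₁) = 8.315/√(9.81×0.5611) = 3.544.
Bélanger equation: y₂/y₁ = ½[√(1 + 8Fr₁²) − 1] = ½[√101.49 − 1] = 4.537.
y₂ = 4.537 × 0.5611 = 2.546 m.
q = V₁·y₁ = 8.315 × 0.5611 = 4.666 m²/s. V₂ = q/y₂ = 4.666/2.546 = 1.833 m/s. E₁ = y₁ + V₁²/2g = 4.085 m; E₂ = y₂ + V₂²/2g = 2.717 m. ΔE = E₁ − E₂ = 1.368 m.
Q = q·b = 4.666 × 6.61 = 30.84 m³/s. P = γ·Q·ΔE = 9.81 × 30.84 × 1.368 = 413.9 kW.

P = 413.9 kW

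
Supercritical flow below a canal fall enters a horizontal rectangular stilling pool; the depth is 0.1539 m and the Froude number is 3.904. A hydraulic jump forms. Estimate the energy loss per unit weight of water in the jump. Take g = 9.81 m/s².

Fr₁ = 3.904 (given).
Bélanger equation: y₂/y₁ = ½[√(1 + 8Fr₁²) − 1] = ½[√122.93 − 1] = 5.044.
y₂ = 5.044 × 0.1539 = 0.7762 m.
Head loss: ΔE = (y₂ − y₁)³/(4y₁y₂) = (0.7762 − 0.1539)³/(4×0.1539×0.7762) = 0.2410/0.4778 = 0.5044 m.

ΔE = 0.5044 m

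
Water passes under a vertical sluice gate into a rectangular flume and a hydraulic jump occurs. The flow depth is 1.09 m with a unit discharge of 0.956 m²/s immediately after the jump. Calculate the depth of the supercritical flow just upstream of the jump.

y₁ = 0.139 m

V₂ = q/y₂ = 0.956/1.09 = 0.877 m/s; Fr₂ = V₂/√(g·y₂) = 0.268.
Applying the sequent-depth relation in reverse, y₁/y₂ = ½[√(1 + 8Fr₂²) − 1] = ½[√1.576 − 1] = 0.128.
y₁ = 0.128 × 1.09 = 0.139 m.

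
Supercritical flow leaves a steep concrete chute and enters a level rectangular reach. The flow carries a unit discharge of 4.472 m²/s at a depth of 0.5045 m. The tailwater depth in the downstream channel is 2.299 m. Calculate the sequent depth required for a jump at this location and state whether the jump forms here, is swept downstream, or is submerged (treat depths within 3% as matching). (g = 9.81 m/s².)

V₁ = q/y₁ = 4.472/0.5045 = 8.864 m/s. Fr₁ = V₁/√(g·y₁) = 8.864/√(9.81×0.5045) = 3.985.
From the momentum equation for a rectangular channel, y₂/y₁ = ½[√(1 + 8Fr₁²) − 1] = ½[√128.01 − 1] = 5.157.
y₂ = 5.157 × 0.5045 = 2.602 m.
Tailwater y_tw = 2.299 m: y_tw < y₂, so the jump is swept downstream.

y₂ = 2.602 m; the jump is swept downstream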